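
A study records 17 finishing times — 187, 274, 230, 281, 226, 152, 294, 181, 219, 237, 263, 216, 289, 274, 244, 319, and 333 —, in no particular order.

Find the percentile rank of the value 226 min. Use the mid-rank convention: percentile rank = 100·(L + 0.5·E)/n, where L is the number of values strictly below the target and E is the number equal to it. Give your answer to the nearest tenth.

32.4

Sorted: 152, 181, 187, 216, 219, 226, 230, 237, 244, 263, 274, 274, 281, 289, 294, 319, 333.
Count below 226: L = 5; count equal: E = 1; n = 17.
Percentile rank = 100·(5 + 0.5·1)/17 = 100·5.5/17 = 32.35.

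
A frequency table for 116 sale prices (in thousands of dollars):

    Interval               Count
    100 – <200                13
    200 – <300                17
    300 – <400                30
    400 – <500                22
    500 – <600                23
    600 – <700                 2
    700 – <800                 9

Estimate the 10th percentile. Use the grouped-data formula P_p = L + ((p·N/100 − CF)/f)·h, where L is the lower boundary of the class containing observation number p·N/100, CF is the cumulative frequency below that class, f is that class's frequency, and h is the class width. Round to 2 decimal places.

189.23

N = 116; target position k = 10/100 · 116 = 11.6.
Cumulative frequencies: 13, 30, 60, 82, 105, 107, 116.
Observation 11.6 falls in the class 100 – <200.
L = 100, CF = 0, f = 13, h = 100.
P10 = 100 + ((11.6 − 0)/13)·100 = 100 + 89.2308 = 189.231.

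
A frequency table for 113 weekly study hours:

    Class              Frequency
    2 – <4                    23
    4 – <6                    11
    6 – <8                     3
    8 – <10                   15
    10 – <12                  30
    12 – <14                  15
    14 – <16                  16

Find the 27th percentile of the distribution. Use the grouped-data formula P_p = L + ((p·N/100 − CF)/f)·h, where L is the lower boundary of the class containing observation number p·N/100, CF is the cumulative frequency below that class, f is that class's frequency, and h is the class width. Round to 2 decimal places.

5.37

N = 113; target position k = 27/100 · 113 = 30.51.
Cumulative frequencies: 23, 34, 37, 52, 82, 97, 113.
Observation 30.51 falls in the class 4 – <6.
L = 4, CF = 23, f = 11, h = 2.
P27 = 4 + ((30.51 − 23)/11)·2 = 4 + 1.36545 = 5.36545.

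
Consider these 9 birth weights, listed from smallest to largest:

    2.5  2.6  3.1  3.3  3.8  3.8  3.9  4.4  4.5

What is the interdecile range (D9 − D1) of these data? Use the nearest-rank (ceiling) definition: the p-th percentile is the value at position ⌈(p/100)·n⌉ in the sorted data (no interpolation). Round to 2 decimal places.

2.00

n = 9.
P10: rank ⌈10/100·9⌉ = 1 → 2.5.
P90: rank ⌈90/100·9⌉ = 9 → 4.5.
Difference: 4.5 − 2.5 = 2.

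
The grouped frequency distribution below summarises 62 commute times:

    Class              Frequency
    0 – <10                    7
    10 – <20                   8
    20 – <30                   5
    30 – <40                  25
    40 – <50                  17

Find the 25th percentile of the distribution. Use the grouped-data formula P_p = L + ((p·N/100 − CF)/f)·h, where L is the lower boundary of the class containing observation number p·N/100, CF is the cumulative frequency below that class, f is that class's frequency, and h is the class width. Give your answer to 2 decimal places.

N = 62; target position k = 25/100 · 62 = 15.5.
Cumulative frequencies: 7, 15, 20, 45, 62.
Observation 15.5 falls in the class 20 – <30.
L = 20, CF = 15, f = 5, h = 10.
P25 = 20 + ((15.5 − 15)/5)·10 = 20 + 1 = 21.

21.00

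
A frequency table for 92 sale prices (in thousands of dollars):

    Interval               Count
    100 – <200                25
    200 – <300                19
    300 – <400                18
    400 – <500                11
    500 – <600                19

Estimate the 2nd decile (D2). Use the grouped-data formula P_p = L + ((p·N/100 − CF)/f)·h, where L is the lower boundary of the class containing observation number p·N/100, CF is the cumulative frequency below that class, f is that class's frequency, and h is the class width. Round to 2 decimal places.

N = 92; target position k = 20/100 · 92 = 18.4.
Cumulative frequencies: 25, 44, 62, 73, 92.
Observation 18.4 falls in the class 100 – <200.
L = 100, CF = 0, f = 25, h = 100.
P20 = 100 + ((18.4 − 0)/25)·100 = 100 + 73.6 = 173.6.

173.60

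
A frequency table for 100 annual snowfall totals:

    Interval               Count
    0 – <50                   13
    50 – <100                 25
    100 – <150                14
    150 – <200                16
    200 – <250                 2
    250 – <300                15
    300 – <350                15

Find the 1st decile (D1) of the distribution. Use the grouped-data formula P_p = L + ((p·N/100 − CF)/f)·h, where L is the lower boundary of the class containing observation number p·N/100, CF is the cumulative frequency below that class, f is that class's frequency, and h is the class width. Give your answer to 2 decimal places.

N = 100; target position k = 10/100 · 100 = 10.
Cumulative frequencies: 13, 38, 52, 68, 70, 85, 100.
Observation 10 falls in the class 0 – <50.
L = 0, CF = 0, f = 13, h = 50.
P10 = 0 + ((10 − 0)/13)·50 = 0 + 38.4615 = 38.4615.

38.46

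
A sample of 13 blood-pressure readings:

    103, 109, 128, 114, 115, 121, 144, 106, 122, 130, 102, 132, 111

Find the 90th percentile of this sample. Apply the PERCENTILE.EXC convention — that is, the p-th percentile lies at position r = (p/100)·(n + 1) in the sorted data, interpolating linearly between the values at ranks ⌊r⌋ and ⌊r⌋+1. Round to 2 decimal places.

Sorted: 102, 103, 106, 109, 111, 114, 115, 121, 122, 128, 130, 132, 144.
n = 13.
r = (90/100)·(13 + 1) = 12.6.
Rank 12 is 132 and rank 13 is 144.
Interpolate: 132 + 0.6·(144 − 132) = 132 + 0.6·12 = 139.2.

139.20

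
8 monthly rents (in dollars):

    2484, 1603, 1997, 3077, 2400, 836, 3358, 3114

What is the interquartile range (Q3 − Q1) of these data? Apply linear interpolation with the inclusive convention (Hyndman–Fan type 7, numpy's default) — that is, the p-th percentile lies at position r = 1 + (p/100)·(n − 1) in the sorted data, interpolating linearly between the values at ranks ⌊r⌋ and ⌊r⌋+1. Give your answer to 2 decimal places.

1187.75

Sorted: 836, 1603, 1997, 2400, 2484, 3077, 3114, 3358.
n = 8.
P25: r = 2.75; ranks 2–3 are 1603, 1997; interpolating gives 1898.5.
P75: r = 6.25; ranks 6–7 are 3077, 3114; interpolating gives 3086.25.
Difference: 3086.25 − 1898.5 = 1187.75.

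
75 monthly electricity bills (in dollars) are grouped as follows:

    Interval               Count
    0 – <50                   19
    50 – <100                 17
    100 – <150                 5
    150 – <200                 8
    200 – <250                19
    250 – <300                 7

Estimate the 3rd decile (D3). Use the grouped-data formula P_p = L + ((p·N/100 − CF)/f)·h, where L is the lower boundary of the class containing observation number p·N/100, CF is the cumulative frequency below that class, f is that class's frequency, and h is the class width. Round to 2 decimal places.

60.29

N = 75; target position k = 30/100 · 75 = 22.5.
Cumulative frequencies: 19, 36, 41, 49, 68, 75.
Observation 22.5 falls in the class 50 – <100.
L = 50, CF = 19, f = 17, h = 50.
P30 = 50 + ((22.5 − 19)/17)·50 = 50 + 10.2941 = 60.2941.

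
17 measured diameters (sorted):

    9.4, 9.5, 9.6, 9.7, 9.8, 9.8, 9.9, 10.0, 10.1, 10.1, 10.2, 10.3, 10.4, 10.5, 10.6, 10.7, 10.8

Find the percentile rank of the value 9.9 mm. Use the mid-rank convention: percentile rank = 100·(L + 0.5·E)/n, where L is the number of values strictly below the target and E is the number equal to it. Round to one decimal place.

38.2

Count below 9.9: L = 6; count equal: E = 1; n = 17.
Percentile rank = 100·(6 + 0.5·1)/17 = 100·6.5/17 = 38.24.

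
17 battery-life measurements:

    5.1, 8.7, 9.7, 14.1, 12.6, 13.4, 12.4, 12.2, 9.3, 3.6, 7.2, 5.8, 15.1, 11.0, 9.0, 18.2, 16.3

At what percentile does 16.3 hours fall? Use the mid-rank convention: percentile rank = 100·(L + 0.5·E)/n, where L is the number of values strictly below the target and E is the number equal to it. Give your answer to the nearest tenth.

Sorted: 3.6, 5.1, 5.8, 7.2, 8.7, 9.0, 9.3, 9.7, 11.0, 12.2, 12.4, 12.6, 13.4, 14.1, 15.1, 16.3, 18.2.
Count below 16.3: L = 15; count equal: E = 1; n = 17.
Percentile rank = 100·(15 + 0.5·1)/17 = 100·15.5/17 = 91.18.

91.2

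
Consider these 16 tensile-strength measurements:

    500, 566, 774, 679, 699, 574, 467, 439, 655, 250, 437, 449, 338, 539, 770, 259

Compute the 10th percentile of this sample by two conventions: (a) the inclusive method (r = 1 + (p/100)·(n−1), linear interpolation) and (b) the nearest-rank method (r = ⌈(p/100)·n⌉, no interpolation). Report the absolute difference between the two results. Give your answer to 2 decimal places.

Sorted: 250, 259, 338, 437, 439, 449, 467, 500, 539, 566, 574, 655, 679, 699, 770, 774.
n = 16.
(a) r = 2.5; between ranks 2 (259) and 3 (338): 298.5.
(b) the nearest-rank method: rank 2 → 259.
|298.5 − 259| = 39.5.

39.50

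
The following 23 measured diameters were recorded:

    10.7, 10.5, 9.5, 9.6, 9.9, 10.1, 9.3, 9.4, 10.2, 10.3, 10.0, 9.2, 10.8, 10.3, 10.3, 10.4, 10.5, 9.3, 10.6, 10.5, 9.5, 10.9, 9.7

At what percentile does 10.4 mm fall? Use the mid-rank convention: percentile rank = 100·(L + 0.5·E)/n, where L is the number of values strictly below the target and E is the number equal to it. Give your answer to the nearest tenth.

Sorted: 9.2, 9.3, 9.3, 9.4, 9.5, 9.5, 9.6, 9.7, 9.9, 10.0, 10.1, 10.2, 10.3, 10.3, 10.3, 10.4, 10.5, 10.5, 10.5, 10.6, 10.7, 10.8, 10.9.
Count below 10.4: L = 15; count equal: E = 1; n = 23.
Percentile rank = 100·(15 + 0.5·1)/23 = 100·15.5/23 = 67.39.

67.4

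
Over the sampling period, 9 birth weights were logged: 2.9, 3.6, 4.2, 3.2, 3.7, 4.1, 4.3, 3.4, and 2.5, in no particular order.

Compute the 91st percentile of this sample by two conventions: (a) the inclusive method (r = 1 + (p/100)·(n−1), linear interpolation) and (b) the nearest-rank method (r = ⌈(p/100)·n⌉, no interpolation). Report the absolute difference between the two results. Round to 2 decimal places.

Sorted: 2.5, 2.9, 3.2, 3.4, 3.6, 3.7, 4.1, 4.2, 4.3.
n = 9.
(a) r = 8.28; between ranks 8 (4.2) and 9 (4.3): 4.228.
(b) the nearest-rank method: rank 9 → 4.3.
|4.228 − 4.3| = 0.072.

0.07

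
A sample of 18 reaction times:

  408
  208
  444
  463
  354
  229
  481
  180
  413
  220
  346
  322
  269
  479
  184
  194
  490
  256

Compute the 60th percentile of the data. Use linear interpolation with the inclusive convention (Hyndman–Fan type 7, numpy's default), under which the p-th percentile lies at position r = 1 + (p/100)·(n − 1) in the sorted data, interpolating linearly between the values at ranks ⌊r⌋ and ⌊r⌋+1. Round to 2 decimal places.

Sorted: 180, 184, 194, 208, 220, 229, 256, 269, 322, 346, 354, 408, 413, 444, 463, 479, 481, 490.
n = 18.
r = 1 + (60/100)·(18 − 1) = 1 + 10.2 = 11.2.
Rank 11 is 354 and rank 12 is 408.
Interpolate: 354 + 0.2·(408 − 354) = 354 + 0.2·54 = 364.8.

364.80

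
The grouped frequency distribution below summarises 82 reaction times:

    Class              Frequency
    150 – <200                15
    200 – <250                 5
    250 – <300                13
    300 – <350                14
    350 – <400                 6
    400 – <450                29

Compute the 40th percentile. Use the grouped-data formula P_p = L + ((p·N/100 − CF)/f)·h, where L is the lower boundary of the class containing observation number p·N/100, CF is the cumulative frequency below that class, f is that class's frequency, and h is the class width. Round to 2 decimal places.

N = 82; target position k = 40/100 · 82 = 32.8.
Cumulative frequencies: 15, 20, 33, 47, 53, 82.
Observation 32.8 falls in the class 250 – <300.
L = 250, CF = 20, f = 13, h = 50.
P40 = 250 + ((32.8 − 20)/13)·50 = 250 + 49.2308 = 299.231.

299.23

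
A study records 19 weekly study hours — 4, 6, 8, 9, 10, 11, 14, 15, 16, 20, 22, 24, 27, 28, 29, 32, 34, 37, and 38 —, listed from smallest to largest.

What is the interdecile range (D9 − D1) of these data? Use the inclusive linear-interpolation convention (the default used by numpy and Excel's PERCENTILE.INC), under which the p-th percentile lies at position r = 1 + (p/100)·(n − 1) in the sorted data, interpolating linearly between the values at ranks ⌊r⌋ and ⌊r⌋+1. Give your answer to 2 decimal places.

27.00

n = 19.
P10: r = 2.8; ranks 2–3 are 6, 8; interpolating gives 7.6.
P90: r = 17.2; ranks 17–18 are 34, 37; interpolating gives 34.6.
Difference: 34.6 − 7.6 = 27.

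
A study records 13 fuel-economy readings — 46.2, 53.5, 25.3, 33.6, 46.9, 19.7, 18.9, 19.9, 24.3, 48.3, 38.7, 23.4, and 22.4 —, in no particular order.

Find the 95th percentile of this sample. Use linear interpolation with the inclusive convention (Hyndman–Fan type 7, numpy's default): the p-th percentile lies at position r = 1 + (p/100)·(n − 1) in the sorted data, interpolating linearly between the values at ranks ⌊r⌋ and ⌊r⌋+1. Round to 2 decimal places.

Sorted: 18.9, 19.7, 19.9, 22.4, 23.4, 24.3, 25.3, 33.6, 38.7, 46.2, 46.9, 48.3, 53.5.
n = 13.
r = 1 + (95/100)·(13 − 1) = 1 + 11.4 = 12.4.
Rank 12 is 48.3 and rank 13 is 53.5.
Interpolate: 48.3 + 0.4·(53.5 − 48.3) = 48.3 + 0.4·5.2 = 50.38.

50.38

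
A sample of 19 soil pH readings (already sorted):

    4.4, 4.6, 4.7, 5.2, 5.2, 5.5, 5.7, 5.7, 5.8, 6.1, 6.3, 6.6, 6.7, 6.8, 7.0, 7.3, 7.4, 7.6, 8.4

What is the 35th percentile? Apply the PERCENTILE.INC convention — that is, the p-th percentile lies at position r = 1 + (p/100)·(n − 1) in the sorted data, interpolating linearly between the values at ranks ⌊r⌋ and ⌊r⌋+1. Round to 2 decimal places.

n = 19.
r = 1 + (35/100)·(19 − 1) = 1 + 6.3 = 7.3.
Rank 7 is 5.7 and rank 8 is 5.7.
Interpolate: 5.7 + 0.3·(5.7 − 5.7) = 5.7 + 0.3·0 = 5.7.

5.70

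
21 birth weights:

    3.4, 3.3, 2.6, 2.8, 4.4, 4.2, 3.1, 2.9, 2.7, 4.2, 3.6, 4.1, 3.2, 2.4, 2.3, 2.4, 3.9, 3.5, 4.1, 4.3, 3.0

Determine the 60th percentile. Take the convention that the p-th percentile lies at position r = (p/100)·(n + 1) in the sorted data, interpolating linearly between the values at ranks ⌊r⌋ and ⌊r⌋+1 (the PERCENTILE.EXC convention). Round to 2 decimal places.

Sorted: 2.3, 2.4, 2.4, 2.6, 2.7, 2.8, 2.9, 3.0, 3.1, 3.2, 3.3, 3.4, 3.5, 3.6, 3.9, 4.1, 4.1, 4.2, 4.2, 4.3, 4.4.
n = 21.
r = (60/100)·(21 + 1) = 13.2.
Rank 13 is 3.5 and rank 14 is 3.6.
Interpolate: 3.5 + 0.2·(3.6 − 3.5) = 3.5 + 0.2·0.1 = 3.52.

3.52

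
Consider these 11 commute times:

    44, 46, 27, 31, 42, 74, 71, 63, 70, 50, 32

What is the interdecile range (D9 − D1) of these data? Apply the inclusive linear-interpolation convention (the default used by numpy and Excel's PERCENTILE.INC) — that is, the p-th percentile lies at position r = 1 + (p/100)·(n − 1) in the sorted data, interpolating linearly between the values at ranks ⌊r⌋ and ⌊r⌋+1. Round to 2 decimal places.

40.00

Sorted: 27, 31, 32, 42, 44, 46, 50, 63, 70, 71, 74.
n = 11.
P10: r = 2 (integer) → 31.
P90: r = 10 (integer) → 71.
Difference: 71 − 31 = 40.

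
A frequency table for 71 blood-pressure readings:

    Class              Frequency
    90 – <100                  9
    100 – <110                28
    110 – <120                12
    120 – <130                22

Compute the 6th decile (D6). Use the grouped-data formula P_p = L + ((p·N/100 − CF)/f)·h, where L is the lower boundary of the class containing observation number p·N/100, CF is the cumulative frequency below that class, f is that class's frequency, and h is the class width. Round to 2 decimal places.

N = 71; target position k = 60/100 · 71 = 42.6.
Cumulative frequencies: 9, 37, 49, 71.
Observation 42.6 falls in the class 110 – <120.
L = 110, CF = 37, f = 12, h = 10.
P60 = 110 + ((42.6 − 37)/12)·10 = 110 + 4.66667 = 114.667.

114.67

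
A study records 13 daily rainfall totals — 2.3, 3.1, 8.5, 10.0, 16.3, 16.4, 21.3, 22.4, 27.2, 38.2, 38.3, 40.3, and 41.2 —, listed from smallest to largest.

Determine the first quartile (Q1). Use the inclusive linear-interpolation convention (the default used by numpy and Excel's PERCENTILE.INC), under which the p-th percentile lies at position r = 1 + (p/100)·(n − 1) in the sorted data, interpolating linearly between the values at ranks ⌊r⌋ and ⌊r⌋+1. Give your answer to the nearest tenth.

n = 13.
r = 1 + (25/100)·(13 − 1) = 1 + 3 = 4.
r is an integer, so P25 is the value at rank 4: 10.0.

10.0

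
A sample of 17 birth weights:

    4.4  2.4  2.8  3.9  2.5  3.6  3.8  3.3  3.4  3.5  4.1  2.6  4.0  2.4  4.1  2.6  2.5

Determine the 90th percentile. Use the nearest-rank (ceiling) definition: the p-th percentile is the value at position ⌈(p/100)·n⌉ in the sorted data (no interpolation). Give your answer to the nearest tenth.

Sorted: 2.4, 2.4, 2.5, 2.5, 2.6, 2.6, 2.8, 3.3, 3.4, 3.5, 3.6, 3.8, 3.9, 4.0, 4.1, 4.1, 4.4.
n = 17.
Position = ⌈90/100 · 17⌉ = ⌈15.3⌉ = 16.
The value at rank 16 is 4.1.

4.1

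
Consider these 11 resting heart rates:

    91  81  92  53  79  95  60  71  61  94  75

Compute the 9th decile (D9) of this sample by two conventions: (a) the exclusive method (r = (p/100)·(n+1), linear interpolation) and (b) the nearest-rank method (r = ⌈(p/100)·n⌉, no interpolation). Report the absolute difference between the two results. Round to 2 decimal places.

0.80

Sorted: 53, 60, 61, 71, 75, 79, 81, 91, 92, 94, 95.
n = 11.
(a) r = 10.8; between ranks 10 (94) and 11 (95): 94.8.
(b) the nearest-rank method: rank 10 → 94.
|94.8 − 94| = 0.8.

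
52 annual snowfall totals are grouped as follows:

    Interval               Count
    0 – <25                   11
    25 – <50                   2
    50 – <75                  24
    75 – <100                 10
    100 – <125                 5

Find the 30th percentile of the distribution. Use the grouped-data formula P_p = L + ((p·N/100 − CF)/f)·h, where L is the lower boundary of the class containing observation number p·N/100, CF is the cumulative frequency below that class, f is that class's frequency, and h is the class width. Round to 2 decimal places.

N = 52; target position k = 30/100 · 52 = 15.6.
Cumulative frequencies: 11, 13, 37, 47, 52.
Observation 15.6 falls in the class 50 – <75.
L = 50, CF = 13, f = 24, h = 25.
P30 = 50 + ((15.6 − 13)/24)·25 = 50 + 2.70833 = 52.7083.

52.71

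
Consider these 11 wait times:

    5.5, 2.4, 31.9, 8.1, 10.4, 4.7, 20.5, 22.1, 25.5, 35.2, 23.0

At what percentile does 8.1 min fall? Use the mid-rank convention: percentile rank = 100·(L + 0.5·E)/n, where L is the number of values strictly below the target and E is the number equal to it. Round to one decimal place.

Sorted: 2.4, 4.7, 5.5, 8.1, 10.4, 20.5, 22.1, 23.0, 25.5, 31.9, 35.2.
Count below 8.1: L = 3; count equal: E = 1; n = 11.
Percentile rank = 100·(3 + 0.5·1)/11 = 100·3.5/11 = 31.82.

31.8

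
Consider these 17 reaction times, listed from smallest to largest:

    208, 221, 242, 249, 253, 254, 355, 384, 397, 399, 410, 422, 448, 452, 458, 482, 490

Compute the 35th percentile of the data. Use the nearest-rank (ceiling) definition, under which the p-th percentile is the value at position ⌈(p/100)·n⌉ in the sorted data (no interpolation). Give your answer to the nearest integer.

n = 17.
Position = ⌈35/100 · 17⌉ = ⌈5.95⌉ = 6.
The value at rank 6 is 254.

254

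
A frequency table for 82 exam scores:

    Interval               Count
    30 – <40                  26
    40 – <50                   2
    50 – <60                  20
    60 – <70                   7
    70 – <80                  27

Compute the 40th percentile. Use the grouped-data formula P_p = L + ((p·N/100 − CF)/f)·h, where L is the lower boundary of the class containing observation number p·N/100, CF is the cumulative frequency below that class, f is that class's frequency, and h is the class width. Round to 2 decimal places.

N = 82; target position k = 40/100 · 82 = 32.8.
Cumulative frequencies: 26, 28, 48, 55, 82.
Observation 32.8 falls in the class 50 – <60.
L = 50, CF = 28, f = 20, h = 10.
P40 = 50 + ((32.8 − 28)/20)·10 = 50 + 2.4 = 52.4.

52.40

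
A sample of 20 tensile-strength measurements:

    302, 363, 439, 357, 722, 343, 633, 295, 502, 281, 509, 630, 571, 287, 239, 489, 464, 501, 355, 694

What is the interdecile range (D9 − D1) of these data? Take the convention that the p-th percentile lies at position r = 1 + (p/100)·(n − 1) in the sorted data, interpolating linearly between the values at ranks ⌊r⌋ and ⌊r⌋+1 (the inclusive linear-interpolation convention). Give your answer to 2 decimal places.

352.70

Sorted: 239, 281, 287, 295, 302, 343, 355, 357, 363, 439, 464, 489, 501, 502, 509, 571, 630, 633, 694, 722.
n = 20.
P10: r = 2.9; ranks 2–3 are 281, 287; interpolating gives 286.4.
P90: r = 18.1; ranks 18–19 are 633, 694; interpolating gives 639.1.
Difference: 639.1 − 286.4 = 352.7.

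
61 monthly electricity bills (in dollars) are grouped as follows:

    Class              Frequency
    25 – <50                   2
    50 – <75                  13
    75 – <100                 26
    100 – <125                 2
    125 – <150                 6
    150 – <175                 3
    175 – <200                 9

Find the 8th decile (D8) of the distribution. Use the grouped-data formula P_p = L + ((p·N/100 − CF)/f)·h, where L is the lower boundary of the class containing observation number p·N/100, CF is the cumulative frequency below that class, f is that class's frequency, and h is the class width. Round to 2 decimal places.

N = 61; target position k = 80/100 · 61 = 48.8.
Cumulative frequencies: 2, 15, 41, 43, 49, 52, 61.
Observation 48.8 falls in the class 125 – <150.
L = 125, CF = 43, f = 6, h = 25.
P80 = 125 + ((48.8 − 43)/6)·25 = 125 + 24.1667 = 149.167.

149.17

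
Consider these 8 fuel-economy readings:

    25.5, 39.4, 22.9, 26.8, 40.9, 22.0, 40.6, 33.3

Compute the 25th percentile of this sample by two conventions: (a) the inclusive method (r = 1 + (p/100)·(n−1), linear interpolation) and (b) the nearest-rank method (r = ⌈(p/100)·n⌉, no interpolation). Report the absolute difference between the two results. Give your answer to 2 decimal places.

Sorted: 22.0, 22.9, 25.5, 26.8, 33.3, 39.4, 40.6, 40.9.
n = 8.
(a) r = 2.75; between ranks 2 (22.9) and 3 (25.5): 24.85.
(b) the nearest-rank method: rank 2 → 22.9.
|24.85 − 22.9| = 1.95.

1.95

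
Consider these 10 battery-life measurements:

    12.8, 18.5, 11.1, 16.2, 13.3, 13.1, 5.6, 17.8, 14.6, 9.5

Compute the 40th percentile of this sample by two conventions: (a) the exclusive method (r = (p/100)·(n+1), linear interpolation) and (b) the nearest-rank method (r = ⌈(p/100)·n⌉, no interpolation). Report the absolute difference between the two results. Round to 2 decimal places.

0.12

Sorted: 5.6, 9.5, 11.1, 12.8, 13.1, 13.3, 14.6, 16.2, 17.8, 18.5.
n = 10.
(a) r = 4.4; between ranks 4 (12.8) and 5 (13.1): 12.92.
(b) the nearest-rank method: rank 4 → 12.8.
|12.92 − 12.8| = 0.12.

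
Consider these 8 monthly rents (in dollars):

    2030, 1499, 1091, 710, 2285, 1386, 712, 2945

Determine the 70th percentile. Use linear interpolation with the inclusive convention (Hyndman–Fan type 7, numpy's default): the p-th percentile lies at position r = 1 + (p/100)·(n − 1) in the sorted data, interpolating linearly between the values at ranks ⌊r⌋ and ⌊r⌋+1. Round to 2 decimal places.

Sorted: 710, 712, 1091, 1386, 1499, 2030, 2285, 2945.
n = 8.
r = 1 + (70/100)·(8 − 1) = 1 + 4.9 = 5.9.
Rank 5 is 1499 and rank 6 is 2030.
Interpolate: 1499 + 0.9·(2030 − 1499) = 1499 + 0.9·531 = 1976.9.

1976.90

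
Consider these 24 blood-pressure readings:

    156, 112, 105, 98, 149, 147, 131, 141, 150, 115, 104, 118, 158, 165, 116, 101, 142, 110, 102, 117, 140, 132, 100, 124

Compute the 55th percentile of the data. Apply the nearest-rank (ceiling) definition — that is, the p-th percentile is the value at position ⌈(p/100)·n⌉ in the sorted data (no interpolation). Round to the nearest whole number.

131

Sorted: 98, 100, 101, 102, 104, 105, 110, 112, 115, 116, 117, 118, 124, 131, 132, 140, 141, 142, 147, 149, 150, 156, 158, 165.
n = 24.
Position = ⌈55/100 · 24⌉ = ⌈13.2⌉ = 14.
The value at rank 14 is 131.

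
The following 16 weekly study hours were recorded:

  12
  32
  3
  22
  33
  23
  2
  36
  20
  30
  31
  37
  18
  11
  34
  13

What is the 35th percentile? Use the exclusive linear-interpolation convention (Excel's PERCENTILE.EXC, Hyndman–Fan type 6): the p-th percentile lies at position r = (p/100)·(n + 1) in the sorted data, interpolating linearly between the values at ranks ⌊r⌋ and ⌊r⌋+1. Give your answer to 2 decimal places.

Sorted: 2, 3, 11, 12, 13, 18, 20, 22, 23, 30, 31, 32, 33, 34, 36, 37.
n = 16.
r = (35/100)·(16 + 1) = 5.95.
Rank 5 is 13 and rank 6 is 18.
Interpolate: 13 + 0.95·(18 − 13) = 13 + 0.95·5 = 17.75.

17.75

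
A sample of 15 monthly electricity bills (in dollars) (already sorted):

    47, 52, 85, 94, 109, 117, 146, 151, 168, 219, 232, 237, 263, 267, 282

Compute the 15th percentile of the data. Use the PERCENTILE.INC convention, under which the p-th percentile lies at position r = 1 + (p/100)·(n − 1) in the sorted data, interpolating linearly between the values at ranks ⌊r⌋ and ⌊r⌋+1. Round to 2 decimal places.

85.90

n = 15.
r = 1 + (15/100)·(15 − 1) = 1 + 2.1 = 3.1.
Rank 3 is 85 and rank 4 is 94.
Interpolate: 85 + 0.1·(94 − 85) = 85 + 0.1·9 = 85.9.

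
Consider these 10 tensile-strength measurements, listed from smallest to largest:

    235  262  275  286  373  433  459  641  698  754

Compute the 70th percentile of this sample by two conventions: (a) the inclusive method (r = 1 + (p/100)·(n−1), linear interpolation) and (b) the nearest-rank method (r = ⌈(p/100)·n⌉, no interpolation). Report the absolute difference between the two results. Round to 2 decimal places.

54.60

n = 10.
(a) r = 7.3; between ranks 7 (459) and 8 (641): 513.6.
(b) the nearest-rank method: rank 7 → 459.
|513.6 − 459| = 54.6.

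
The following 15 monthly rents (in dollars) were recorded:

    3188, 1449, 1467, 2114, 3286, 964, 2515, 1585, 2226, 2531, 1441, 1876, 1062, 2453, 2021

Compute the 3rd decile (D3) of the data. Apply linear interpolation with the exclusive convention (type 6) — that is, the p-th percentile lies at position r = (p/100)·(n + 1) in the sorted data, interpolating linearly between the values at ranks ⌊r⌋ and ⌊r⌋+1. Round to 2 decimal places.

Sorted: 964, 1062, 1441, 1449, 1467, 1585, 1876, 2021, 2114, 2226, 2453, 2515, 2531, 3188, 3286.
n = 15.
r = (30/100)·(15 + 1) = 4.8.
Rank 4 is 1449 and rank 5 is 1467.
Interpolate: 1449 + 0.8·(1467 − 1449) = 1449 + 0.8·18 = 1463.4.

1463.40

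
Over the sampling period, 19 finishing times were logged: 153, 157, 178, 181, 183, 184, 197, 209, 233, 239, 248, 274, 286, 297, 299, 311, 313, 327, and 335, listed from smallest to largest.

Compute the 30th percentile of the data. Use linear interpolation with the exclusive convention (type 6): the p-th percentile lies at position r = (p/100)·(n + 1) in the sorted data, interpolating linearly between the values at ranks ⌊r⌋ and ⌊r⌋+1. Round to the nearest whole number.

n = 19.
r = (30/100)·(19 + 1) = 6.
r is an integer, so P30 is the value at rank 6: 184.

184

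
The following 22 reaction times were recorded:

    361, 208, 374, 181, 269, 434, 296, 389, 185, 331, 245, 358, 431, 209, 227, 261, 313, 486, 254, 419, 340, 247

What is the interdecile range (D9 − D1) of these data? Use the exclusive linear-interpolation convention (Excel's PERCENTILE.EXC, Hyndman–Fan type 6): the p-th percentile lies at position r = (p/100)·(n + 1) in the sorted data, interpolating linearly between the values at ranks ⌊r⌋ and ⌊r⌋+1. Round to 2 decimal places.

Sorted: 181, 185, 208, 209, 227, 245, 247, 254, 261, 269, 296, 313, 331, 340, 358, 361, 374, 389, 419, 431, 434, 486.
n = 22.
P10: r = 2.3; ranks 2–3 are 185, 208; interpolating gives 191.9.
P90: r = 20.7; ranks 20–21 are 431, 434; interpolating gives 433.1.
Difference: 433.1 − 191.9 = 241.2.

241.20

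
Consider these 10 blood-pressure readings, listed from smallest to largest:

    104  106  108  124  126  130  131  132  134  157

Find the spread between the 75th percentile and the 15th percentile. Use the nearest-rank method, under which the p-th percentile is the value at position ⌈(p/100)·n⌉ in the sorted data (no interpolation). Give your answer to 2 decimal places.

26.00

n = 10.
P15: rank ⌈15/100·10⌉ = 2 → 106.
P75: rank ⌈75/100·10⌉ = 8 → 132.
Difference: 132 − 106 = 26.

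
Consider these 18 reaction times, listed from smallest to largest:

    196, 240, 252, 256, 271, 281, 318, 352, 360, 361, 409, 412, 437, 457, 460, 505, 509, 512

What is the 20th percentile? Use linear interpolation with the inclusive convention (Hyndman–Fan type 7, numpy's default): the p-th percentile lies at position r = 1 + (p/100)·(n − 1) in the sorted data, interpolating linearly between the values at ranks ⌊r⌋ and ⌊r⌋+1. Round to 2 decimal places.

n = 18.
r = 1 + (20/100)·(18 − 1) = 1 + 3.4 = 4.4.
Rank 4 is 256 and rank 5 is 271.
Interpolate: 256 + 0.4·(271 − 256) = 256 + 0.4·15 = 262.

262.00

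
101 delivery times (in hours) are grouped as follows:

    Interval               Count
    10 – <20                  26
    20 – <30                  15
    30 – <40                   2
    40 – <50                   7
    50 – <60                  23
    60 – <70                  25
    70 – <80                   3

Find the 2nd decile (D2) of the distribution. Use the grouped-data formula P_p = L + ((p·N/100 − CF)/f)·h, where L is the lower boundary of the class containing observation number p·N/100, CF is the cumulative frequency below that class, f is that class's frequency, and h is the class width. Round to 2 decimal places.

N = 101; target position k = 20/100 · 101 = 20.2.
Cumulative frequencies: 26, 41, 43, 50, 73, 98, 101.
Observation 20.2 falls in the class 10 – <20.
L = 10, CF = 0, f = 26, h = 10.
P20 = 10 + ((20.2 − 0)/26)·10 = 10 + 7.76923 = 17.7692.

17.77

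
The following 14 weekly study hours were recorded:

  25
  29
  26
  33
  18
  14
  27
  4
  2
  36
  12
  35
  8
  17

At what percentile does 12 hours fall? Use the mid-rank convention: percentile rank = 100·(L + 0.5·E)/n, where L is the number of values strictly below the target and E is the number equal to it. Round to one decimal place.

25.0

Sorted: 2, 4, 8, 12, 14, 17, 18, 25, 26, 27, 29, 33, 35, 36.
Count below 12: L = 3; count equal: E = 1; n = 14.
Percentile rank = 100·(3 + 0.5·1)/14 = 100·3.5/14 = 25.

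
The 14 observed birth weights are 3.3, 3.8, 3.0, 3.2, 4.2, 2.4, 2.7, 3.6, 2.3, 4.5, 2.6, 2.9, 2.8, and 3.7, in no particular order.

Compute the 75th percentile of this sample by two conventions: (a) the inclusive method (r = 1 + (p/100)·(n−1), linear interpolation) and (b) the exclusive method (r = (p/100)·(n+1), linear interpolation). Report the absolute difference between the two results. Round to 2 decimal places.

Sorted: 2.3, 2.4, 2.6, 2.7, 2.8, 2.9, 3.0, 3.2, 3.3, 3.6, 3.7, 3.8, 4.2, 4.5.
n = 14.
(a) r = 10.75; between ranks 10 (3.6) and 11 (3.7): 3.675.
(b) r = 11.25; between ranks 11 (3.7) and 12 (3.8): 3.725.
|3.675 − 3.725| = 0.05.

0.05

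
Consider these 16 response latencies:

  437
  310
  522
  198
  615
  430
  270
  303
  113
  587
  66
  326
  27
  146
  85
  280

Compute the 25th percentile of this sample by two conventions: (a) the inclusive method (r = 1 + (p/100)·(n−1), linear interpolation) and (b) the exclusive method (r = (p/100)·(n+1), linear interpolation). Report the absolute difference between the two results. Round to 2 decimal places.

16.50

Sorted: 27, 66, 85, 113, 146, 198, 270, 280, 303, 310, 326, 430, 437, 522, 587, 615.
n = 16.
(a) r = 4.75; between ranks 4 (113) and 5 (146): 137.75.
(b) r = 4.25; between ranks 4 (113) and 5 (146): 121.25.
|137.75 − 121.25| = 16.5.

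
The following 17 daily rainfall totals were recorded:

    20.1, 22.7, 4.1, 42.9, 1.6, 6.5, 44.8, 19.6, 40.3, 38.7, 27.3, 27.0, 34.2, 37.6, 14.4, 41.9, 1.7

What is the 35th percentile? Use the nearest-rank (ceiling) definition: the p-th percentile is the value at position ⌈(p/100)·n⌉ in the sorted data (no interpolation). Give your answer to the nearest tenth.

19.6

Sorted: 1.6, 1.7, 4.1, 6.5, 14.4, 19.6, 20.1, 22.7, 27.0, 27.3, 34.2, 37.6, 38.7, 40.3, 41.9, 42.9, 44.8.
n = 17.
Position = ⌈35/100 · 17⌉ = ⌈5.95⌉ = 6.
The value at rank 6 is 19.6.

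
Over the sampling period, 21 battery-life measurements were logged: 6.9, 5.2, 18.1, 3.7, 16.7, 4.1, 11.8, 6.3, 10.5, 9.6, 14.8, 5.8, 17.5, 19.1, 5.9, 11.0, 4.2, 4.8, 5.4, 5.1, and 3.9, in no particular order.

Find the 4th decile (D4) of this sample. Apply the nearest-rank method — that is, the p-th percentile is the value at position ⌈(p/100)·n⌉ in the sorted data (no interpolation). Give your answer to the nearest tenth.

Sorted: 3.7, 3.9, 4.1, 4.2, 4.8, 5.1, 5.2, 5.4, 5.8, 5.9, 6.3, 6.9, 9.6, 10.5, 11.0, 11.8, 14.8, 16.7, 17.5, 18.1, 19.1.
n = 21.
Position = ⌈40/100 · 21⌉ = ⌈8.4⌉ = 9.
The value at rank 9 is 5.8.

5.8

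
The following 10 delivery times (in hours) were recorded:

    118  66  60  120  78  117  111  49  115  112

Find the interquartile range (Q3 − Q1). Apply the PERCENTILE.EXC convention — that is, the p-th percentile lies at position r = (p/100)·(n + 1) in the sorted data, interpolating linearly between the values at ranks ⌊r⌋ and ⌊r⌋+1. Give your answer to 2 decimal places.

52.75

Sorted: 49, 60, 66, 78, 111, 112, 115, 117, 118, 120.
n = 10.
P25: r = 2.75; ranks 2–3 are 60, 66; interpolating gives 64.5.
P75: r = 8.25; ranks 8–9 are 117, 118; interpolating gives 117.25.
Difference: 117.25 − 64.5 = 52.75.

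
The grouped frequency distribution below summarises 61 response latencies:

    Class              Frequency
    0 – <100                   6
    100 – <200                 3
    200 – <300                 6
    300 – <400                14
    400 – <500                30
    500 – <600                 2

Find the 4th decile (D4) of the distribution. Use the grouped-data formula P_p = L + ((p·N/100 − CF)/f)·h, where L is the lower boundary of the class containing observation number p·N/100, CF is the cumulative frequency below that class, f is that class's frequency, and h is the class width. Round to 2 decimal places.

N = 61; target position k = 40/100 · 61 = 24.4.
Cumulative frequencies: 6, 9, 15, 29, 59, 61.
Observation 24.4 falls in the class 300 – <400.
L = 300, CF = 15, f = 14, h = 100.
P40 = 300 + ((24.4 − 15)/14)·100 = 300 + 67.1429 = 367.143.

367.14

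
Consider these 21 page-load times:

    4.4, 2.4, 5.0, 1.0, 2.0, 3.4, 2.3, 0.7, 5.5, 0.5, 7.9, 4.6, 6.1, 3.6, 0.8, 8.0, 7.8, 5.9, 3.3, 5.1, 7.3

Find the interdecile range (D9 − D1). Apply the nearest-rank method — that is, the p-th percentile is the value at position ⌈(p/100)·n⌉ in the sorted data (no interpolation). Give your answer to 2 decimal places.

Sorted: 0.5, 0.7, 0.8, 1.0, 2.0, 2.3, 2.4, 3.3, 3.4, 3.6, 4.4, 4.6, 5.0, 5.1, 5.5, 5.9, 6.1, 7.3, 7.8, 7.9, 8.0.
n = 21.
P10: rank ⌈10/100·21⌉ = 3 → 0.8.
P90: rank ⌈90/100·21⌉ = 19 → 7.8.
Difference: 7.8 − 0.8 = 7.

7.00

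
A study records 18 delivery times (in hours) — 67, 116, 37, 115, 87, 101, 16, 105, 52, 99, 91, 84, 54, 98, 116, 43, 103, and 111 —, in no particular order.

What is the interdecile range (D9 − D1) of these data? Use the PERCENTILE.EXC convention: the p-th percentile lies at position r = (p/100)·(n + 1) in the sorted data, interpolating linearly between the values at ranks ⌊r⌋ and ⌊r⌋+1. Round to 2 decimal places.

81.10

Sorted: 16, 37, 43, 52, 54, 67, 84, 87, 91, 98, 99, 101, 103, 105, 111, 115, 116, 116.
n = 18.
P10: r = 1.9; ranks 1–2 are 16, 37; interpolating gives 34.9.
P90: r = 17.1; ranks 17–18 are 116, 116; interpolating gives 116.
Difference: 116 − 34.9 = 81.1.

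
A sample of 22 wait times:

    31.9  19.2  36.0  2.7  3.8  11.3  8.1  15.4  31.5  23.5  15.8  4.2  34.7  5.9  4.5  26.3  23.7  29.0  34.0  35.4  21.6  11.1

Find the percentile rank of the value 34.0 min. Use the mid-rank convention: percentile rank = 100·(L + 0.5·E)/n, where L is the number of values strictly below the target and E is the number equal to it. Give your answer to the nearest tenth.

Sorted: 2.7, 3.8, 4.2, 4.5, 5.9, 8.1, 11.1, 11.3, 15.4, 15.8, 19.2, 21.6, 23.5, 23.7, 26.3, 29.0, 31.5, 31.9, 34.0, 34.7, 35.4, 36.0.
Count below 34.0: L = 18; count equal: E = 1; n = 22.
Percentile rank = 100·(18 + 0.5·1)/22 = 100·18.5/22 = 84.09.

84.1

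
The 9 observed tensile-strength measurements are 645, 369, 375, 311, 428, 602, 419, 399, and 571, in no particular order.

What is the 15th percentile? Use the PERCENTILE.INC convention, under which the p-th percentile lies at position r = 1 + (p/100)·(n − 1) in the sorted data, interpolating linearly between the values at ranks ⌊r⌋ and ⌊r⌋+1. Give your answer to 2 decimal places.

Sorted: 311, 369, 375, 399, 419, 428, 571, 602, 645.
n = 9.
r = 1 + (15/100)·(9 − 1) = 1 + 1.2 = 2.2.
Rank 2 is 369 and rank 3 is 375.
Interpolate: 369 + 0.2·(375 − 369) = 369 + 0.2·6 = 370.2.

370.20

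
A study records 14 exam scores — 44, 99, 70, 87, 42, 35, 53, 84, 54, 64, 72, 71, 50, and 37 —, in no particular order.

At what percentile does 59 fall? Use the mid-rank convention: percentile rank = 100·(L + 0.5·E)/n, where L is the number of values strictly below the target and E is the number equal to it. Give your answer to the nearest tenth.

50.0

Sorted: 35, 37, 42, 44, 50, 53, 54, 64, 70, 71, 72, 84, 87, 99.
Count below 59: L = 7; count equal: E = 0; n = 14.
Percentile rank = 100·(7 + 0.5·0)/14 = 100·7/14 = 50.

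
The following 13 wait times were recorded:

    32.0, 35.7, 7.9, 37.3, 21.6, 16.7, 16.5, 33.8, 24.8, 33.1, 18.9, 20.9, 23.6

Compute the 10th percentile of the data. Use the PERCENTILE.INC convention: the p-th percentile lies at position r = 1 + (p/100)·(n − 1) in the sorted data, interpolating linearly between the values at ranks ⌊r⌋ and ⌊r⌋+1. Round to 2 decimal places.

Sorted: 7.9, 16.5, 16.7, 18.9, 20.9, 21.6, 23.6, 24.8, 32.0, 33.1, 33.8, 35.7, 37.3.
n = 13.
r = 1 + (10/100)·(13 − 1) = 1 + 1.2 = 2.2.
Rank 2 is 16.5 and rank 3 is 16.7.
Interpolate: 16.5 + 0.2·(16.7 − 16.5) = 16.5 + 0.2·0.2 = 16.54.

16.54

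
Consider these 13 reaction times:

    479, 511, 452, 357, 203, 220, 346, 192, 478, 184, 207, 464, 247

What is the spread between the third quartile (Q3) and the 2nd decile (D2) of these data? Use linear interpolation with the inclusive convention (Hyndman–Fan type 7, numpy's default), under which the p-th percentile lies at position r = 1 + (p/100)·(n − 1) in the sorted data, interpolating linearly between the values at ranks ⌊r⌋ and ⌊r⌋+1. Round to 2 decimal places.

259.40

Sorted: 184, 192, 203, 207, 220, 247, 346, 357, 452, 464, 478, 479, 511.
n = 13.
P20: r = 3.4; ranks 3–4 are 203, 207; interpolating gives 204.6.
P75: r = 10 (integer) → 464.
Difference: 464 − 204.6 = 259.4.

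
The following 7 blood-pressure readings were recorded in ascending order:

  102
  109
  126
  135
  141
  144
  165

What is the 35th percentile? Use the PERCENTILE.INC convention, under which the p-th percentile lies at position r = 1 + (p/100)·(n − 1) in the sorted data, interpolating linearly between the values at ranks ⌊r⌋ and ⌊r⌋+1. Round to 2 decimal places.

n = 7.
r = 1 + (35/100)·(7 − 1) = 1 + 2.1 = 3.1.
Rank 3 is 126 and rank 4 is 135.
Interpolate: 126 + 0.1·(135 − 126) = 126 + 0.1·9 = 126.9.

126.90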